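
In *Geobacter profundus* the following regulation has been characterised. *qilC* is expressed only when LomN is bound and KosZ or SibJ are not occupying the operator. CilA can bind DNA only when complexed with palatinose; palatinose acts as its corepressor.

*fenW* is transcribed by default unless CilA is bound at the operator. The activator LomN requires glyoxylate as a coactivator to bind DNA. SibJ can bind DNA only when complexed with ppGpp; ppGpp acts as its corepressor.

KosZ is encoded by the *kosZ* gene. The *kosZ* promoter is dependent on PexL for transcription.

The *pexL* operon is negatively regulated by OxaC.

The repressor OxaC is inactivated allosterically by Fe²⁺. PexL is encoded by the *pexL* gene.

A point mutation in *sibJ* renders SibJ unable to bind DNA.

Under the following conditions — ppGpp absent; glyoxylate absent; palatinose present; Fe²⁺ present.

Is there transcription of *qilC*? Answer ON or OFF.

Fe²⁺ is present, so OxaC is inactive.
With no repressor bound, *pexL* is transcribed.
So PexL is produced and active.
No repressor is bound and PexL is active, so *kosZ* is transcribed.
So KosZ is produced and active.
SibJ is non-functional in this strain, so it has no effect.
Glyoxylate is absent, so LomN is inactive.
With repressor KosZ bound, *qilC* is not transcribed.

OFF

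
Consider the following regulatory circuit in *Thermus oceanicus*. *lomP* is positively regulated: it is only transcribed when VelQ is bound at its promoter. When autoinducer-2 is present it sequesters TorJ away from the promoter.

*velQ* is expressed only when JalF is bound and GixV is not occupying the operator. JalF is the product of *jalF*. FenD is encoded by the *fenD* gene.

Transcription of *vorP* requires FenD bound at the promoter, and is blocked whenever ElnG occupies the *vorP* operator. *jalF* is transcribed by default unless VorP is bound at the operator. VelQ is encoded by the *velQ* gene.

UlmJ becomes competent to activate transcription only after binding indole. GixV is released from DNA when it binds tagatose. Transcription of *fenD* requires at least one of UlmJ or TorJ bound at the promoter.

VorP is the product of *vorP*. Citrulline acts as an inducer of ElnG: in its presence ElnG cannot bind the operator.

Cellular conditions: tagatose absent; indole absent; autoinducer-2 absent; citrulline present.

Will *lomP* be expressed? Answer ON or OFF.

OFF

Indole is absent, so UlmJ is inactive.
Autoinducer-2 is absent, so TorJ is active.
Activator TorJ is present, so *fenD* is transcribed.
So FenD is produced and active.
Citrulline is present, so ElnG is inactive.
No repressor is bound and FenD is active, so *vorP* is transcribed.
So VorP is produced and active.
With repressor VorP bound, *jalF* is not transcribed.
So JalF is not produced.
Tagatose is absent, so GixV is active.
With repressor GixV bound, *velQ* is not transcribed.
So VelQ is not produced.
Required activator VelQ is absent, so *lomP* is not transcribed.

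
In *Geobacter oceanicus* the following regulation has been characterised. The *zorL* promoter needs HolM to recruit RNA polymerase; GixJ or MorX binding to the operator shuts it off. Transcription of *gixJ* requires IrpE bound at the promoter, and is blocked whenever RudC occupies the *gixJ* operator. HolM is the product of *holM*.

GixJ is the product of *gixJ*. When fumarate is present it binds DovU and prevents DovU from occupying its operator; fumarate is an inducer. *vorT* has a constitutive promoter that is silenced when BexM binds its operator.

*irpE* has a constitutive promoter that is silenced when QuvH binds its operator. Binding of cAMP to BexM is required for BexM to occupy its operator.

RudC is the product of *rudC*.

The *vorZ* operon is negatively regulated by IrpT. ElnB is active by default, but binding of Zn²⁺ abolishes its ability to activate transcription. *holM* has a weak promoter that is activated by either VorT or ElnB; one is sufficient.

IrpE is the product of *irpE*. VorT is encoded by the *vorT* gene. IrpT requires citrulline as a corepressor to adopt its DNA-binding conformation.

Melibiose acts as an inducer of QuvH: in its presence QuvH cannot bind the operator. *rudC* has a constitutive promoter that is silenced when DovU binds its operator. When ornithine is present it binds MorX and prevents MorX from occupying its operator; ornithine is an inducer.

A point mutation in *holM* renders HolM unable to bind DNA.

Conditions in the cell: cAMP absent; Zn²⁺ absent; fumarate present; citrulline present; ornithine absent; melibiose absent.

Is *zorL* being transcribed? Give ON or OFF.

OFF

Melibiose is absent, so QuvH is active.
With repressor QuvH bound, *irpE* is not transcribed.
So IrpE is not produced.
Fumarate is present, so DovU is inactive.
With no repressor bound, *rudC* is transcribed.
So RudC is produced and active.
With repressor RudC bound, *gixJ* is not transcribed.
So GixJ is not produced.
HolM is non-functional in this strain, so it has no effect.
Ornithine is absent, so MorX is active.
With repressor MorX bound, *zorL* is not transcribed.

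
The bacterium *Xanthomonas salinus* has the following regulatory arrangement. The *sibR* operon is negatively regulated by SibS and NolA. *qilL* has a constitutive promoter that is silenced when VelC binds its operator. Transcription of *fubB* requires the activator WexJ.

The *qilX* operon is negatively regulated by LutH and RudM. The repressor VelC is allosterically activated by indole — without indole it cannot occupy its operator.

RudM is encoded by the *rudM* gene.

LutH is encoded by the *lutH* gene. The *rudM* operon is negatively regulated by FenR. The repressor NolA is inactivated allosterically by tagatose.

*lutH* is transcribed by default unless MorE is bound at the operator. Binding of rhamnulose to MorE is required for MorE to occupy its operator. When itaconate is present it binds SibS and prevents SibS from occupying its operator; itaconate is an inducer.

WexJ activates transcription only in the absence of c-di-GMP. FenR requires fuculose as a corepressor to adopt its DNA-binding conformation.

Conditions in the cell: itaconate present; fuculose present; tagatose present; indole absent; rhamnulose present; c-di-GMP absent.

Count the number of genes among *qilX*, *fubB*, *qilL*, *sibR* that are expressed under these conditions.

4

Rhamnulose is present, so MorE is active.
With repressor MorE bound, *lutH* is not transcribed.
So LutH is not produced.
Fuculose is present, so FenR is active.
With repressor FenR bound, *rudM* is not transcribed.
So RudM is not produced.
With no repressor bound, *qilX* is transcribed.
→ *qilX* is ON.
c-di-GMP is absent, so WexJ is active.
No repressor is bound and WexJ is active, so *fubB* is transcribed.
→ *fubB* is ON.
Indole is absent, so VelC is inactive.
With no repressor bound, *qilL* is transcribed.
→ *qilL* is ON.
Itaconate is present, so SibS is inactive.
Tagatose is present, so NolA is inactive.
With no repressor bound, *sibR* is transcribed.
→ *sibR* is ON.
4 of the 4 genes are transcribed.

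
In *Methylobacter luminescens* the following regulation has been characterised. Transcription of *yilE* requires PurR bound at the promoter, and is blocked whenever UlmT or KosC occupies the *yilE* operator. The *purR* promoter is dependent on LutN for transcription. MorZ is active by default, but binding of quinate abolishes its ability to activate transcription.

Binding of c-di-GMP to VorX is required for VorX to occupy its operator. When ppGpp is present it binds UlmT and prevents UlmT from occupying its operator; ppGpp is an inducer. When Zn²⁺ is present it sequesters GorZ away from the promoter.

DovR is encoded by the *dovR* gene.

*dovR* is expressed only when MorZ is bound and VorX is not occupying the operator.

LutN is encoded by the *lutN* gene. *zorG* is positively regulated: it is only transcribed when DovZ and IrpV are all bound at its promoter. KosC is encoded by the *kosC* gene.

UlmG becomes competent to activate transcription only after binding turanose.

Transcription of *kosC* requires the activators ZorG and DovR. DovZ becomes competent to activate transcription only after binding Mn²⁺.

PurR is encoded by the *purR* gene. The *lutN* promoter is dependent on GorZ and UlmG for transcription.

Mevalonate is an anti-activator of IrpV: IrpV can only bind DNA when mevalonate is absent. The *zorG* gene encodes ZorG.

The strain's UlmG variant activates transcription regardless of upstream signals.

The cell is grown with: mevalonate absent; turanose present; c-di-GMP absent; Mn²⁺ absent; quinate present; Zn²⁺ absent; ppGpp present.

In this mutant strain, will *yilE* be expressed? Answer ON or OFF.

ON

ppGpp is present, so UlmT is inactive.
Zn²⁺ is absent, so GorZ is active.
UlmG is constitutively active in this strain.
No repressor is bound and GorZ and UlmG are active, so *lutN* is transcribed.
So LutN is produced and active.
No repressor is bound and LutN is active, so *purR* is transcribed.
So PurR is produced and active.
Mn²⁺ is absent, so DovZ is inactive.
Mevalonate is absent, so IrpV is active.
Required activator DovZ is absent, so *zorG* is not transcribed.
So ZorG is not produced.
Quinate is present, so MorZ is inactive.
c-di-GMP is absent, so VorX is inactive.
Required activator MorZ is absent, so *dovR* is not transcribed.
So DovR is not produced.
Required activator ZorG is absent, so *kosC* is not transcribed.
So KosC is not produced.
No repressor is bound and PurR is active, so *yilE* is transcribed.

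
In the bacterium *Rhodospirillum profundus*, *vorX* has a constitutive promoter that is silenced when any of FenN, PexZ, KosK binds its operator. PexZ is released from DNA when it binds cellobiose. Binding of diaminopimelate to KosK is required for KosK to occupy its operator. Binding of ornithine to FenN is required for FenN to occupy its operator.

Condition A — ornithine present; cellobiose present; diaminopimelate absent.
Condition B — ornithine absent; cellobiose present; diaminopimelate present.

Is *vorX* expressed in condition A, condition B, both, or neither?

neither

Condition A:
Ornithine is present, so FenN is active.
Cellobiose is present, so PexZ is inactive.
Diaminopimelate is absent, so KosK is inactive.
With repressor FenN bound, *vorX* is not transcribed.
→ *vorX* is OFF in A.
Condition B:
Ornithine is absent, so FenN is inactive.
Cellobiose is present, so PexZ is inactive.
Diaminopimelate is present, so KosK is active.
With repressor KosK bound, *vorX* is not transcribed.
→ *vorX* is OFF in B.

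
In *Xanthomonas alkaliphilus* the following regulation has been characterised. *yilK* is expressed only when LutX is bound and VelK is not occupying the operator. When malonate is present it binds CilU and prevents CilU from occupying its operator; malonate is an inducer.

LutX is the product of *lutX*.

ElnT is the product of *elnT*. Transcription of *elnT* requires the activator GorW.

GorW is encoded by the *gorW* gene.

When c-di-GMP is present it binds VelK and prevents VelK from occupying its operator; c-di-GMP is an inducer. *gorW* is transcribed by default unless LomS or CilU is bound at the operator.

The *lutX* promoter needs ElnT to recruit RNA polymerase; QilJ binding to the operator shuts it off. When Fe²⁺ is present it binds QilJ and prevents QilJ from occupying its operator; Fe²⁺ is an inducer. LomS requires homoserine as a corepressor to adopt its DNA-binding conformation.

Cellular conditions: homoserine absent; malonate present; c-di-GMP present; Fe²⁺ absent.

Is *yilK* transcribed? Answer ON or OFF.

OFF

c-di-GMP is present, so VelK is inactive.
Homoserine is absent, so LomS is inactive.
Malonate is present, so CilU is inactive.
With no repressor bound, *gorW* is transcribed.
So GorW is produced and active.
No repressor is bound and GorW is active, so *elnT* is transcribed.
So ElnT is produced and active.
Fe²⁺ is absent, so QilJ is active.
With repressor QilJ bound, *lutX* is not transcribed.
So LutX is not produced.
Required activator LutX is absent, so *yilK* is not transcribed.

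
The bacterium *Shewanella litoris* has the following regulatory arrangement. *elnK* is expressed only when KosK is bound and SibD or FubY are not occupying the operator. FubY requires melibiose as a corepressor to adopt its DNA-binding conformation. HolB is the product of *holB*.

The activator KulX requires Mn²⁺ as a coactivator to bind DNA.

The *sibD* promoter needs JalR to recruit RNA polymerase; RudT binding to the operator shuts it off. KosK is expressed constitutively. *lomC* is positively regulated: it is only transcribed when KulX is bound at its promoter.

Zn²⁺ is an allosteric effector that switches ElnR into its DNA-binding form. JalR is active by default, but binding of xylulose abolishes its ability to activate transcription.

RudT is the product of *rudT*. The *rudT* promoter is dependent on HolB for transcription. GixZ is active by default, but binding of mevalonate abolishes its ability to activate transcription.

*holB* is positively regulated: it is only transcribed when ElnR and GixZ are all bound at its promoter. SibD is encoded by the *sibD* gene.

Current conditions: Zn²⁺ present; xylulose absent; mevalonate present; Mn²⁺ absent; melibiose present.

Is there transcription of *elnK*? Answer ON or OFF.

Xylulose is absent, so JalR is active.
Zn²⁺ is present, so ElnR is active.
Mevalonate is present, so GixZ is inactive.
Required activator GixZ is absent, so *holB* is not transcribed.
So HolB is not produced.
Required activator HolB is absent, so *rudT* is not transcribed.
So RudT is not produced.
No repressor is bound and JalR is active, so *sibD* is transcribed.
So SibD is produced and active.
Melibiose is present, so FubY is active.
KosK is produced constitutively and is active.
With repressor SibD bound, *elnK* is not transcribed.

OFF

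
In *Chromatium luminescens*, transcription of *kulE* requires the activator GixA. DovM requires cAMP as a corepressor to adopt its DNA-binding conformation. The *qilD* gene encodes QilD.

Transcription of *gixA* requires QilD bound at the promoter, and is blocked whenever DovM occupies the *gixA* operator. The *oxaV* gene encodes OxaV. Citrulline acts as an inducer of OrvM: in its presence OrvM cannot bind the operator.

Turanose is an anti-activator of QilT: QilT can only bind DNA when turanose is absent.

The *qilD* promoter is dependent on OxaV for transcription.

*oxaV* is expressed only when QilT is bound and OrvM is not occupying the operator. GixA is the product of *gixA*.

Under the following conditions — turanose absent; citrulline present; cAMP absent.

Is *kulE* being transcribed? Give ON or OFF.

ON

Citrulline is present, so OrvM is inactive.
Turanose is absent, so QilT is active.
No repressor is bound and QilT is active, so *oxaV* is transcribed.
So OxaV is produced and active.
No repressor is bound and OxaV is active, so *qilD* is transcribed.
So QilD is produced and active.
cAMP is absent, so DovM is inactive.
No repressor is bound and QilD is active, so *gixA* is transcribed.
So GixA is produced and active.
No repressor is bound and GixA is active, so *kulE* is transcribed.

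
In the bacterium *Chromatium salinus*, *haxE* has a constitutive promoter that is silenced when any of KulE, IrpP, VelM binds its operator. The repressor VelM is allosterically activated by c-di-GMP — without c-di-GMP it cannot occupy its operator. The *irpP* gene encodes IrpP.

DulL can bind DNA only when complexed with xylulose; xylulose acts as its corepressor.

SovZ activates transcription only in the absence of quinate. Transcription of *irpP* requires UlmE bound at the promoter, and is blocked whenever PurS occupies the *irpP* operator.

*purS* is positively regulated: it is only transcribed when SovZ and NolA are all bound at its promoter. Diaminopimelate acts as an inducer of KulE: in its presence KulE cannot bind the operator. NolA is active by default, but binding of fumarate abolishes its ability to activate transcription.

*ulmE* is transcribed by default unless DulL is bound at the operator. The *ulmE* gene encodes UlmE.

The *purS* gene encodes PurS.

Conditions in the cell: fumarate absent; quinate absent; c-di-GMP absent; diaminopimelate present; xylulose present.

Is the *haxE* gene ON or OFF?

ON

Diaminopimelate is present, so KulE is inactive.
Quinate is absent, so SovZ is active.
Fumarate is absent, so NolA is active.
No repressor is bound and SovZ and NolA are active, so *purS* is transcribed.
So PurS is produced and active.
Xylulose is present, so DulL is active.
With repressor DulL bound, *ulmE* is not transcribed.
So UlmE is not produced.
With repressor PurS bound, *irpP* is not transcribed.
So IrpP is not produced.
c-di-GMP is absent, so VelM is inactive.
With no repressor bound, *haxE* is transcribed.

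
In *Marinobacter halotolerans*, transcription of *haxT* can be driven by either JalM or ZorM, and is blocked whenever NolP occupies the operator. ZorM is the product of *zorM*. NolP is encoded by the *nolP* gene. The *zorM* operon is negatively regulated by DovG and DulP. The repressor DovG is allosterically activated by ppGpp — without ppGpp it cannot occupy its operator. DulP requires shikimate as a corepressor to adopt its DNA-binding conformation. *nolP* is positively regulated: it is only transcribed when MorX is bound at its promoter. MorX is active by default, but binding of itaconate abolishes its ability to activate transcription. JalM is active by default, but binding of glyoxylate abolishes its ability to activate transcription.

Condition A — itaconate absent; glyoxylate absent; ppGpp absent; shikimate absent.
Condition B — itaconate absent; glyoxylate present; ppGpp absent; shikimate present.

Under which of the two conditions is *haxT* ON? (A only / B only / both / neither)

neither

Condition A:
Itaconate is absent, so MorX is active.
No repressor is bound and MorX is active, so *nolP* is transcribed.
So NolP is produced and active.
Glyoxylate is absent, so JalM is active.
ppGpp is absent, so DovG is inactive.
Shikimate is absent, so DulP is inactive.
With no repressor bound, *zorM* is transcribed.
So ZorM is produced and active.
With repressor NolP bound, *haxT* is not transcribed.
→ *haxT* is OFF in A.
Condition B:
Itaconate is absent, so MorX is active.
No repressor is bound and MorX is active, so *nolP* is transcribed.
So NolP is produced and active.
Glyoxylate is present, so JalM is inactive.
ppGpp is absent, so DovG is inactive.
Shikimate is present, so DulP is active.
With repressor DulP bound, *zorM* is not transcribed.
So ZorM is not produced.
With repressor NolP bound, *haxT* is not transcribed.
→ *haxT* is OFF in B.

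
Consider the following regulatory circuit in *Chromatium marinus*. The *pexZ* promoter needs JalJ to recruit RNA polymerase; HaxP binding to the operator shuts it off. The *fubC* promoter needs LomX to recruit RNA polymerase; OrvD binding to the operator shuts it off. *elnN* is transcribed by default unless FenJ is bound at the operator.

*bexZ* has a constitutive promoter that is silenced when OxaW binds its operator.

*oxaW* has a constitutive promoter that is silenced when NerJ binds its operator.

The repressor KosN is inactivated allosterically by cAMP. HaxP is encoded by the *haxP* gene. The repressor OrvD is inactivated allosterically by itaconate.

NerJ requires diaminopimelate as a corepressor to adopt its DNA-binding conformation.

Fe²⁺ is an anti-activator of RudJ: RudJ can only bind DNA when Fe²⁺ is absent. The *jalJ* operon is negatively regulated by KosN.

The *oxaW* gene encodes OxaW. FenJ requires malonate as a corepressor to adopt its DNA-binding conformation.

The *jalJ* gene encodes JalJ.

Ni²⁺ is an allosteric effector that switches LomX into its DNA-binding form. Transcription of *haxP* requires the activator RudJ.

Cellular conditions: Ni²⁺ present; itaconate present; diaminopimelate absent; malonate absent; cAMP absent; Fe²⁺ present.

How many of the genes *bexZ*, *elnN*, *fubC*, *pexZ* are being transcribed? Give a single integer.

Diaminopimelate is absent, so NerJ is inactive.
With no repressor bound, *oxaW* is transcribed.
So OxaW is produced and active.
With repressor OxaW bound, *bexZ* is not transcribed.
→ *bexZ* is OFF.
Malonate is absent, so FenJ is inactive.
With no repressor bound, *elnN* is transcribed.
→ *elnN* is ON.
Ni²⁺ is present, so LomX is active.
Itaconate is present, so OrvD is inactive.
No repressor is bound and LomX is active, so *fubC* is transcribed.
→ *fubC* is ON.
Fe²⁺ is present, so RudJ is inactive.
Required activator RudJ is absent, so *haxP* is not transcribed.
So HaxP is not produced.
cAMP is absent, so KosN is active.
With repressor KosN bound, *jalJ* is not transcribed.
So JalJ is not produced.
Required activator JalJ is absent, so *pexZ* is not transcribed.
→ *pexZ* is OFF.
2 of the 4 genes are transcribed.

2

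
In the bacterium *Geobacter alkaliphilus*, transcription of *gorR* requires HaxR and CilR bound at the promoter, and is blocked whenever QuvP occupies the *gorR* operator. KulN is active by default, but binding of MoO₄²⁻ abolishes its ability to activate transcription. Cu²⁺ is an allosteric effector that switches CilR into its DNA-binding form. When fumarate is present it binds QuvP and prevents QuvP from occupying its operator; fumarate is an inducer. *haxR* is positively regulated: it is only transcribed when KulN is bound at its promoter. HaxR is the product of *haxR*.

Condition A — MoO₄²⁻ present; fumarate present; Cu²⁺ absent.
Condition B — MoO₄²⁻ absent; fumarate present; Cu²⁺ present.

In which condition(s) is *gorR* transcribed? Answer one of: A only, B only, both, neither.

B only

Condition A:
MoO₄²⁻ is present, so KulN is inactive.
Required activator KulN is absent, so *haxR* is not transcribed.
So HaxR is not produced.
Fumarate is present, so QuvP is inactive.
Cu²⁺ is absent, so CilR is inactive.
Required activator HaxR is absent, so *gorR* is not transcribed.
→ *gorR* is OFF in A.
Condition B:
MoO₄²⁻ is absent, so KulN is active.
No repressor is bound and KulN is active, so *haxR* is transcribed.
So HaxR is produced and active.
Fumarate is present, so QuvP is inactive.
Cu²⁺ is present, so CilR is active.
No repressor is bound and HaxR and CilR are active, so *gorR* is transcribed.
→ *gorR* is ON in B.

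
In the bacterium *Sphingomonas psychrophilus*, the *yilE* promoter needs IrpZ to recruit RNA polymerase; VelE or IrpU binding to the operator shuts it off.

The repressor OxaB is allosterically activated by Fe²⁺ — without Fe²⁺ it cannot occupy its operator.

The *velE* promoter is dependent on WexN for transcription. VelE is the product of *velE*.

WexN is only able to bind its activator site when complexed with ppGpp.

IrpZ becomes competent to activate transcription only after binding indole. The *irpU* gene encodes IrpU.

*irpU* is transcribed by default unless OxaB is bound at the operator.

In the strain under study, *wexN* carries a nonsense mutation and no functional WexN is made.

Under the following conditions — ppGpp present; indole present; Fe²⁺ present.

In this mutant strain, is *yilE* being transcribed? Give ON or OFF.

WexN is non-functional in this strain, so it has no effect.
Required activator WexN is absent, so *velE* is not transcribed.
So VelE is not produced.
Fe²⁺ is present, so OxaB is active.
With repressor OxaB bound, *irpU* is not transcribed.
So IrpU is not produced.
Indole is present, so IrpZ is active.
No repressor is bound and IrpZ is active, so *yilE* is transcribed.

ON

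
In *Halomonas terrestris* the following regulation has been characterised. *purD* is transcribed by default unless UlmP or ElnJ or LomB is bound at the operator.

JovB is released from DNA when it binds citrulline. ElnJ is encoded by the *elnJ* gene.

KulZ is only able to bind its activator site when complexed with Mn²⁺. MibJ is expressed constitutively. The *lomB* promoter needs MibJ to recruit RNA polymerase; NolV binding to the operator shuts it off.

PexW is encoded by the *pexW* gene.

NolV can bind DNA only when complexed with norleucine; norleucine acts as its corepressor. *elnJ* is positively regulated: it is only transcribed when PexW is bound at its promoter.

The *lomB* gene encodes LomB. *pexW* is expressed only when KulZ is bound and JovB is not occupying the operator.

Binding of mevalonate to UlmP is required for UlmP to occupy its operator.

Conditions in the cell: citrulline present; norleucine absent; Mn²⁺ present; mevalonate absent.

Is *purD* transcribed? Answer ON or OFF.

Mevalonate is absent, so UlmP is inactive.
Citrulline is present, so JovB is inactive.
Mn²⁺ is present, so KulZ is active.
No repressor is bound and KulZ is active, so *pexW* is transcribed.
So PexW is produced and active.
No repressor is bound and PexW is active, so *elnJ* is transcribed.
So ElnJ is produced and active.
Norleucine is absent, so NolV is inactive.
MibJ is produced constitutively and is active.
No repressor is bound and MibJ is active, so *lomB* is transcribed.
So LomB is produced and active.
With repressor ElnJ bound, *purD* is not transcribed.

OFF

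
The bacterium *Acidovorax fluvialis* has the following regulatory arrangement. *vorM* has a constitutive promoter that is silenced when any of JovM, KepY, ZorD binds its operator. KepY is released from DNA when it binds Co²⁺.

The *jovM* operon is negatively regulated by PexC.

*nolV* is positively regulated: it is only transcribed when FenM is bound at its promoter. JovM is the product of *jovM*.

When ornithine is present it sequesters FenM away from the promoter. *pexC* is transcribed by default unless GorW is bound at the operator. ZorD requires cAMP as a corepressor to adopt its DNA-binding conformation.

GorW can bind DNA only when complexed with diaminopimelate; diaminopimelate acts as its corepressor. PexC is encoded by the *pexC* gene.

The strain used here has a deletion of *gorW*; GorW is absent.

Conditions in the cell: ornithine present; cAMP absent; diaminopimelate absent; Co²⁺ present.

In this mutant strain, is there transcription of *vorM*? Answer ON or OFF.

GorW is non-functional in this strain, so it has no effect.
With no repressor bound, *pexC* is transcribed.
So PexC is produced and active.
With repressor PexC bound, *jovM* is not transcribed.
So JovM is not produced.
Co²⁺ is present, so KepY is inactive.
cAMP is absent, so ZorD is inactive.
With no repressor bound, *vorM* is transcribed.

ON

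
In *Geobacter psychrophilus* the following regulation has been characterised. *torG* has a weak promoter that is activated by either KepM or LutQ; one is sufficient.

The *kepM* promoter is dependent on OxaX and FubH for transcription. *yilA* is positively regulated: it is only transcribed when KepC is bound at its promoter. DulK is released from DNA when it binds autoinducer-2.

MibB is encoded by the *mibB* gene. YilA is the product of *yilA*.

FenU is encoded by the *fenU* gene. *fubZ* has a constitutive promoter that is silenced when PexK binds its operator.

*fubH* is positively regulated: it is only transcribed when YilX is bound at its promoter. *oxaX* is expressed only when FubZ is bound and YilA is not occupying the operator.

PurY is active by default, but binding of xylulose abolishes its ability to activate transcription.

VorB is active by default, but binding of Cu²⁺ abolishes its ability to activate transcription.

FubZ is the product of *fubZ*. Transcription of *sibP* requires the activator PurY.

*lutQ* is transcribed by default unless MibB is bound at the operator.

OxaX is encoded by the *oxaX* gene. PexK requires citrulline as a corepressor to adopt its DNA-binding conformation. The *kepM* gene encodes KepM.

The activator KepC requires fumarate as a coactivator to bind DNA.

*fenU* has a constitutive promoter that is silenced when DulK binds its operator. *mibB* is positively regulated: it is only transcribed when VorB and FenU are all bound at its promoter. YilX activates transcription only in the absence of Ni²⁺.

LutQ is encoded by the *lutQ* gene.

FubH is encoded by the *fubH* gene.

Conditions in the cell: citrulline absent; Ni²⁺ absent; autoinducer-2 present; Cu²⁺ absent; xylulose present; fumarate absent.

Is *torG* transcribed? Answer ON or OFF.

Fumarate is absent, so KepC is inactive.
Required activator KepC is absent, so *yilA* is not transcribed.
So YilA is not produced.
Citrulline is absent, so PexK is inactive.
With no repressor bound, *fubZ* is transcribed.
So FubZ is produced and active.
No repressor is bound and FubZ is active, so *oxaX* is transcribed.
So OxaX is produced and active.
Ni²⁺ is absent, so YilX is active.
No repressor is bound and YilX is active, so *fubH* is transcribed.
So FubH is produced and active.
No repressor is bound and OxaX and FubH are active, so *kepM* is transcribed.
So KepM is produced and active.
Cu²⁺ is absent, so VorB is active.
Autoinducer-2 is present, so DulK is inactive.
With no repressor bound, *fenU* is transcribed.
So FenU is produced and active.
No repressor is bound and VorB and FenU are active, so *mibB* is transcribed.
So MibB is produced and active.
With repressor MibB bound, *lutQ* is not transcribed.
So LutQ is not produced.
Activator KepM is present, so *torG* is transcribed.

ON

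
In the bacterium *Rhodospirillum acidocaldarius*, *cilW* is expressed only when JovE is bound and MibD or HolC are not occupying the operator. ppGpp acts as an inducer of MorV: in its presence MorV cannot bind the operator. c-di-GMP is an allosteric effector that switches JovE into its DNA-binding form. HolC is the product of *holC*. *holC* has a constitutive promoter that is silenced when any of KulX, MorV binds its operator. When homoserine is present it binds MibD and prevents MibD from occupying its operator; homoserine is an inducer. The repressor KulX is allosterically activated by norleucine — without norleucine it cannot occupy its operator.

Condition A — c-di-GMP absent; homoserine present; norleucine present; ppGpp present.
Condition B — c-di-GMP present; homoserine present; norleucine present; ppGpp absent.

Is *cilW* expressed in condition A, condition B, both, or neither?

Condition A:
c-di-GMP is absent, so JovE is inactive.
Homoserine is present, so MibD is inactive.
Norleucine is present, so KulX is active.
ppGpp is present, so MorV is inactive.
With repressor KulX bound, *holC* is not transcribed.
So HolC is not produced.
Required activator JovE is absent, so *cilW* is not transcribed.
→ *cilW* is OFF in A.
Condition B:
c-di-GMP is present, so JovE is active.
Homoserine is present, so MibD is inactive.
Norleucine is present, so KulX is active.
ppGpp is absent, so MorV is active.
With repressor KulX bound, *holC* is not transcribed.
So HolC is not produced.
No repressor is bound and JovE is active, so *cilW* is transcribed.
→ *cilW* is ON in B.

B only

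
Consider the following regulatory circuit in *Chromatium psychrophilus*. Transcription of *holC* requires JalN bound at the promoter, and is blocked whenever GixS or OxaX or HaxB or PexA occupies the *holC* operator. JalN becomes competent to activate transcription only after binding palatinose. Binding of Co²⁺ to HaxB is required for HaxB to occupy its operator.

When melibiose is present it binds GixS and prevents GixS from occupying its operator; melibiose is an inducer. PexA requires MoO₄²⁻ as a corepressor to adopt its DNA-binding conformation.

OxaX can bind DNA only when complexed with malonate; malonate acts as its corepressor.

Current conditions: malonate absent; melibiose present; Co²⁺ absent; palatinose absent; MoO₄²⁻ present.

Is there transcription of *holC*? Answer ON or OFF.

OFF

Melibiose is present, so GixS is inactive.
Malonate is absent, so OxaX is inactive.
Co²⁺ is absent, so HaxB is inactive.
MoO₄²⁻ is present, so PexA is active.
Palatinose is absent, so JalN is inactive.
With repressor PexA bound, *holC* is not transcribed.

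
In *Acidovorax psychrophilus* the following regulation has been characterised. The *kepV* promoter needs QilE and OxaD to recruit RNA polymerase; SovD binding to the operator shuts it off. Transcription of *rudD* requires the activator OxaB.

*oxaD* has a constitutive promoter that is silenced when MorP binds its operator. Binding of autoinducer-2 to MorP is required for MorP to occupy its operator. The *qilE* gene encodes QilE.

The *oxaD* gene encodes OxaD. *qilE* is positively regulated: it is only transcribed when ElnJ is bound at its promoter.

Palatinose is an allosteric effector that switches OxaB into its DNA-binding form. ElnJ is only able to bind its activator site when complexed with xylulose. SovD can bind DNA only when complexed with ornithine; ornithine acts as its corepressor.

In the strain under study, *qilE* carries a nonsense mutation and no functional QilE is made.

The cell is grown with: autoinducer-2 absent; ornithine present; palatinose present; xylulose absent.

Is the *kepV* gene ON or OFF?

OFF

QilE is non-functional in this strain, so it has no effect.
Ornithine is present, so SovD is active.
Autoinducer-2 is absent, so MorP is inactive.
With no repressor bound, *oxaD* is transcribed.
So OxaD is produced and active.
With repressor SovD bound, *kepV* is not transcribed.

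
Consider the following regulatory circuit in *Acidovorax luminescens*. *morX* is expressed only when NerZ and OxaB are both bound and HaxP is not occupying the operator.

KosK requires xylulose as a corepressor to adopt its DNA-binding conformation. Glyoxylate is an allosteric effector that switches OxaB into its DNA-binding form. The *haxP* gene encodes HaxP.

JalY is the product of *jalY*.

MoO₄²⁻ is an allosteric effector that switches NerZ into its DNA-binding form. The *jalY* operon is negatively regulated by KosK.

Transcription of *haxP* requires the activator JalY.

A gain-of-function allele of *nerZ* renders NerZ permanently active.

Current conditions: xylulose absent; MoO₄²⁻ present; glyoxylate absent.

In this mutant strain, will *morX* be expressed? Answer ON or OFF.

OFF

NerZ is constitutively active in this strain.
Glyoxylate is absent, so OxaB is inactive.
Xylulose is absent, so KosK is inactive.
With no repressor bound, *jalY* is transcribed.
So JalY is produced and active.
No repressor is bound and JalY is active, so *haxP* is transcribed.
So HaxP is produced and active.
With repressor HaxP bound, *morX* is not transcribed.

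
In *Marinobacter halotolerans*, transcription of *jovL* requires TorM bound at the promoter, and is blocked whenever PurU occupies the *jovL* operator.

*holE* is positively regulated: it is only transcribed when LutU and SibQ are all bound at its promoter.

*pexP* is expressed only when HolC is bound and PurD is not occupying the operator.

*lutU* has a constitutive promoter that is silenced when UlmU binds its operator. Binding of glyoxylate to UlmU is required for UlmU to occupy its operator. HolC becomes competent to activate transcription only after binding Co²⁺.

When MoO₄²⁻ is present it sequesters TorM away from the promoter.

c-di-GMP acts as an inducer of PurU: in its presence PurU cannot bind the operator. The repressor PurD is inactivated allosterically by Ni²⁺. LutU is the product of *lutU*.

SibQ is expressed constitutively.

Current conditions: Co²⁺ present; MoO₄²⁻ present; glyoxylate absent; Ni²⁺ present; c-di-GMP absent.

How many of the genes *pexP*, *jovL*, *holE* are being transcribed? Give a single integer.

Ni²⁺ is present, so PurD is inactive.
Co²⁺ is present, so HolC is active.
No repressor is bound and HolC is active, so *pexP* is transcribed.
→ *pexP* is ON.
c-di-GMP is absent, so PurU is active.
MoO₄²⁻ is present, so TorM is inactive.
With repressor PurU bound, *jovL* is not transcribed.
→ *jovL* is OFF.
Glyoxylate is absent, so UlmU is inactive.
With no repressor bound, *lutU* is transcribed.
So LutU is produced and active.
SibQ is produced constitutively and is active.
No repressor is bound and LutU and SibQ are active, so *holE* is transcribed.
→ *holE* is ON.
2 of the 3 genes are transcribed.

2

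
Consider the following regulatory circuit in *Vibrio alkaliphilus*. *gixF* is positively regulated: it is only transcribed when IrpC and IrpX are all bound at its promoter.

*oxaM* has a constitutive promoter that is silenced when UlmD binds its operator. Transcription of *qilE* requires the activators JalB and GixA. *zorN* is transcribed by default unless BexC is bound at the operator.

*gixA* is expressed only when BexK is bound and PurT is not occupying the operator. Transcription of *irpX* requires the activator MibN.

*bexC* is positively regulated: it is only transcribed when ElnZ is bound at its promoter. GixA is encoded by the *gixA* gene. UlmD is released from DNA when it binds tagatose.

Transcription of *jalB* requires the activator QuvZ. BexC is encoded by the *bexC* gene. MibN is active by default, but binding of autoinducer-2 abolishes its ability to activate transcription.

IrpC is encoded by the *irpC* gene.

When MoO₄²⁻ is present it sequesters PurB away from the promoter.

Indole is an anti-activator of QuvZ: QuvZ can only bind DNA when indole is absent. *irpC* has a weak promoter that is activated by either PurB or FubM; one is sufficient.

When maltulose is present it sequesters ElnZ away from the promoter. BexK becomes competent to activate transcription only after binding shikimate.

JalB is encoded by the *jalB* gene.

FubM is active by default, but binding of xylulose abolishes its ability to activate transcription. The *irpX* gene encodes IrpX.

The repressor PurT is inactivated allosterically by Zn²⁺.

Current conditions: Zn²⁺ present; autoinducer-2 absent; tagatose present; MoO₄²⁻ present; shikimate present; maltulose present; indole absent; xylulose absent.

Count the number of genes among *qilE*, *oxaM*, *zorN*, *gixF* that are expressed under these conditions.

4

Indole is absent, so QuvZ is active.
No repressor is bound and QuvZ is active, so *jalB* is transcribed.
So JalB is produced and active.
Zn²⁺ is present, so PurT is inactive.
Shikimate is present, so BexK is active.
No repressor is bound and BexK is active, so *gixA* is transcribed.
So GixA is produced and active.
No repressor is bound and JalB and GixA are active, so *qilE* is transcribed.
→ *qilE* is ON.
Tagatose is present, so UlmD is inactive.
With no repressor bound, *oxaM* is transcribed.
→ *oxaM* is ON.
Maltulose is present, so ElnZ is inactive.
Required activator ElnZ is absent, so *bexC* is not transcribed.
So BexC is not produced.
With no repressor bound, *zorN* is transcribed.
→ *zorN* is ON.
MoO₄²⁻ is present, so PurB is inactive.
Xylulose is absent, so FubM is active.
Activator FubM is present, so *irpC* is transcribed.
So IrpC is produced and active.
Autoinducer-2 is absent, so MibN is active.
No repressor is bound and MibN is active, so *irpX* is transcribed.
So IrpX is produced and active.
No repressor is bound and IrpC and IrpX are active, so *gixF* is transcribed.
→ *gixF* is ON.
4 of the 4 genes are transcribed.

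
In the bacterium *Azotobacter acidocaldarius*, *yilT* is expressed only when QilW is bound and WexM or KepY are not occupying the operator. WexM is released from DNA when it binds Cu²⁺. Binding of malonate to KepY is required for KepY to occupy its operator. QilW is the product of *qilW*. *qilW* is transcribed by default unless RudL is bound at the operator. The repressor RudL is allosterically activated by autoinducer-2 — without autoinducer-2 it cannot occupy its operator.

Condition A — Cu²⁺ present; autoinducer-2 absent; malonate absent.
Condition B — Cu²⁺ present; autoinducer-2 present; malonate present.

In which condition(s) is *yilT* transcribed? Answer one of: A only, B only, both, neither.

A only

Condition A:
Cu²⁺ is present, so WexM is inactive.
Autoinducer-2 is absent, so RudL is inactive.
With no repressor bound, *qilW* is transcribed.
So QilW is produced and active.
Malonate is absent, so KepY is inactive.
No repressor is bound and QilW is active, so *yilT* is transcribed.
→ *yilT* is ON in A.
Condition B:
Cu²⁺ is present, so WexM is inactive.
Autoinducer-2 is present, so RudL is active.
With repressor RudL bound, *qilW* is not transcribed.
So QilW is not produced.
Malonate is present, so KepY is active.
With repressor KepY bound, *yilT* is not transcribed.
→ *yilT* is OFF in B.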